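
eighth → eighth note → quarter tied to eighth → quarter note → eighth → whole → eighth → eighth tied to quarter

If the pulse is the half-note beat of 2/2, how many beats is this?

One half-note beat = 4 eighth notes.
Working in eighth notes: eighth = 1; eighth note = 1; quarter tied to eighth (quarter + eighth) = 3; quarter note = 2; eighth = 1; whole = 8; eighth = 1; eighth tied to quarter (eighth + quarter) = 3.
Adding: 1 + 1 + 3 + 2 + 1 + 8 + 1 + 3 = 20.
20 ÷ 4 = 5 beats.

5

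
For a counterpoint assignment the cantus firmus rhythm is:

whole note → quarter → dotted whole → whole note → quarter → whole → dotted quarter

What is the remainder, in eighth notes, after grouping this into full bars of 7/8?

1

One bar of 7/8 = 7 eighth notes.
Each duration in eighth notes: whole note = 8; quarter = 2; dotted whole = 12; whole note = 8; quarter = 2; whole = 8; dotted quarter = 3.
Sum: 8 + 2 + 12 + 8 + 2 + 8 + 3 = 43.
43 ÷ 7 = 6 complete bars with 1 eighth note remaining.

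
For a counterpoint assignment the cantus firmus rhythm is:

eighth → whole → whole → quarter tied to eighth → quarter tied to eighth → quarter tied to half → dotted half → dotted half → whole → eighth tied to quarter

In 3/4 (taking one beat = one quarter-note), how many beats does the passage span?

One quarter-note beat = 2 eighth notes.
Convert each value to eighth notes: eighth = 1; whole = 8; whole = 8; quarter tied to eighth (quarter + eighth) = 3; quarter tied to eighth (quarter + eighth) = 3; quarter tied to half (quarter + half) = 6; dotted half = 6; dotted half = 6; whole = 8; eighth tied to quarter (eighth + quarter) = 3.
Total: 1 + 8 + 8 + 3 + 3 + 6 + 6 + 6 + 8 + 3 = 52.
52 ÷ 2 = 26 beats.

26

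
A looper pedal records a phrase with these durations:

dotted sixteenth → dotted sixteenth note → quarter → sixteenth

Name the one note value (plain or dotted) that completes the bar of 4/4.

half note

The bar of 4/4 = 32 thirty-second notes.
Each duration in thirty-second notes: dotted sixteenth = 3; dotted sixteenth note = 3; quarter = 8; sixteenth = 2.
Total: 3 + 3 + 8 + 2 = 16.
Remaining: 32 − 16 = 16 thirty-second notes, which is a half note.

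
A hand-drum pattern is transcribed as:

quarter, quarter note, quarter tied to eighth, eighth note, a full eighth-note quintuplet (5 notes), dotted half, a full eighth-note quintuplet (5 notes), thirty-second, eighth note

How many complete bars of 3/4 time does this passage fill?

3

One bar of 3/4 = 24 thirty-second notes.
Express everything in thirty-second notes: quarter = 8; quarter note = 8; quarter tied to eighth (quarter + eighth) = 12; eighth note = 4; a full eighth-note quintuplet (5 notes) (five quintuplet eighths span one half) = 16; dotted half = 24; a full eighth-note quintuplet (5 notes) (five quintuplet eighths span one half) = 16; thirty-second = 1; eighth note = 4.
Sum: 8 + 8 + 12 + 4 + 16 + 24 + 16 + 1 + 4 = 93.
93 ÷ 24 = 3 complete bars with 21 left over.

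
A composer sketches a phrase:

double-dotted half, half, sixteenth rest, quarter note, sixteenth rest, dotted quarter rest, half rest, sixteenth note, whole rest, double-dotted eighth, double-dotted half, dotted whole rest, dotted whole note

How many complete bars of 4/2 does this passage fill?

One bar of 4/2 = 64 thirty-second notes.
In thirty-second notes: double-dotted half = 28; half = 16; sixteenth rest = 2; quarter note = 8; sixteenth rest = 2; dotted quarter rest = 12; half rest = 16; sixteenth note = 2; whole rest = 32; double-dotted eighth = 7; double-dotted half = 28; dotted whole rest = 48; dotted whole note = 48.
Sum: 28 + 16 + 2 + 8 + 2 + 12 + 16 + 2 + 32 + 7 + 28 + 48 + 48 = 249.
249 ÷ 64 = 3 complete bars with 57 left over.

3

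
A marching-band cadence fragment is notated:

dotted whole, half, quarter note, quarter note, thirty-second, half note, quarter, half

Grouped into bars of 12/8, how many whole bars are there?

One bar of 12/8 = 48 thirty-second notes.
Express everything in thirty-second notes: dotted whole = 48; half = 16; quarter note = 8; quarter note = 8; thirty-second = 1; half note = 16; quarter = 8; half = 16.
Total: 48 + 16 + 8 + 8 + 1 + 16 + 8 + 16 = 121.
121 ÷ 48 = 2 complete bars with 25 left over.

2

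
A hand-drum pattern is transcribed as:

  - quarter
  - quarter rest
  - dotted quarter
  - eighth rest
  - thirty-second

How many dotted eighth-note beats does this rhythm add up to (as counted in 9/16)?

5.5

One dotted eighth-note beat = 6 thirty-second notes.
Express everything in thirty-second notes: quarter = 8; quarter rest = 8; dotted quarter = 12; eighth rest = 4; thirty-second = 1.
Adding: 8 + 8 + 12 + 4 + 1 = 33.
33 ÷ 6 = 5.5 beats.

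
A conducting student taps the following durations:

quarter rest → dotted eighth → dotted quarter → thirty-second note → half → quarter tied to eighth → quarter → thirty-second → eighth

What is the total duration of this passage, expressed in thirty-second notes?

In thirty-second notes: quarter rest = 8; dotted eighth = 6; dotted quarter = 12; thirty-second note = 1; half = 16; quarter tied to eighth (quarter + eighth) = 12; quarter = 8; thirty-second = 1; eighth = 4.
Sum: 8 + 6 + 12 + 1 + 16 + 12 + 8 + 1 + 4 = 68 thirty-second notes.

68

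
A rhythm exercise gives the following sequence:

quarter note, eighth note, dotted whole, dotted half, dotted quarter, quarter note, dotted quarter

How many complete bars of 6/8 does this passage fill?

4

One bar of 6/8 = 6 eighth notes.
Convert each value to eighth notes: quarter note = 2; eighth note = 1; dotted whole = 12; dotted half = 6; dotted quarter = 3; quarter note = 2; dotted quarter = 3.
Total: 2 + 1 + 12 + 6 + 3 + 2 + 3 = 29.
29 ÷ 6 = 4 complete bars with 5 left over.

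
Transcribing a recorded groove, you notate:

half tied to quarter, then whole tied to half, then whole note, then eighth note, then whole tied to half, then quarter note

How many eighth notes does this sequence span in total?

Convert each value to eighth notes: half tied to quarter (half + quarter) = 6; whole tied to half (whole + half) = 12; whole note = 8; eighth note = 1; whole tied to half (whole + half) = 12; quarter note = 2.
Total: 6 + 12 + 8 + 1 + 12 + 2 = 41 eighth notes.

41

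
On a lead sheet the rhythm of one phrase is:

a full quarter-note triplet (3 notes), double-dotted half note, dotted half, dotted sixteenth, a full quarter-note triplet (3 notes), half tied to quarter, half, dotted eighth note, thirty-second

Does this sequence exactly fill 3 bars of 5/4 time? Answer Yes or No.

No

One bar of 5/4 = 40 thirty-second notes, so 3 bars = 120.
Each duration in thirty-second notes: a full quarter-note triplet (3 notes) (three triplet quarters span one half) = 16; double-dotted half note = 28; dotted half = 24; dotted sixteenth = 3; a full quarter-note triplet (3 notes) (three triplet quarters span one half) = 16; half tied to quarter (half + quarter) = 24; half = 16; dotted eighth note = 6; thirty-second = 1.
Adding: 16 + 28 + 24 + 3 + 16 + 24 + 16 + 6 + 1 = 134.
134 exceeds 120, so the answer is No.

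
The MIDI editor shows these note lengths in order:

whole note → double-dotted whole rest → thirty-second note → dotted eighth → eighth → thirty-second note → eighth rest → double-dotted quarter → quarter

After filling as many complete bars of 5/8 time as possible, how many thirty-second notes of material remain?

6

One bar of 5/8 = 20 thirty-second notes.
Express everything in thirty-second notes: whole note = 32; double-dotted whole rest = 56; thirty-second note = 1; dotted eighth = 6; eighth = 4; thirty-second note = 1; eighth rest = 4; double-dotted quarter = 14; quarter = 8.
Adding: 32 + 56 + 1 + 6 + 4 + 1 + 4 + 14 + 8 = 126.
126 ÷ 20 = 6 complete bars with 6 thirty-second notes remaining.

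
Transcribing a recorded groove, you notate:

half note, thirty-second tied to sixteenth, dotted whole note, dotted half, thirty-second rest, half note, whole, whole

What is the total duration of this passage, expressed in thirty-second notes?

Express everything in thirty-second notes: half note = 16; thirty-second tied to sixteenth (thirty-second + sixteenth) = 3; dotted whole note = 48; dotted half = 24; thirty-second rest = 1; half note = 16; whole = 32; whole = 32.
Altogether 16 + 3 + 48 + 24 + 1 + 16 + 32 + 32 = 172 thirty-second notes.

172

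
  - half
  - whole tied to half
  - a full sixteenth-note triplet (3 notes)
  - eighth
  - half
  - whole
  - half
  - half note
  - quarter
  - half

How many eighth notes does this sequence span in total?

In eighth notes: half = 4; whole tied to half (whole + half) = 12; a full sixteenth-note triplet (3 notes) (three triplet sixteenths span one eighth) = 1; eighth = 1; half = 4; whole = 8; half = 4; half note = 4; quarter = 2; half = 4.
Total: 4 + 12 + 1 + 1 + 4 + 8 + 4 + 4 + 2 + 4 = 44 eighth notes.

44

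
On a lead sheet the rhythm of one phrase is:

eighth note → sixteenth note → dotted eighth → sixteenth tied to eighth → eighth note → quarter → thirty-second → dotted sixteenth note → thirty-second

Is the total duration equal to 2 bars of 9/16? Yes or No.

No

One bar of 9/16 = 18 thirty-second notes, so 2 bars = 36.
In thirty-second notes: eighth note = 4; sixteenth note = 2; dotted eighth = 6; sixteenth tied to eighth (sixteenth + eighth) = 6; eighth note = 4; quarter = 8; thirty-second = 1; dotted sixteenth note = 3; thirty-second = 1.
Altogether 4 + 2 + 6 + 6 + 4 + 8 + 1 + 3 + 1 = 35.
35 falls short of 36, so the answer is No.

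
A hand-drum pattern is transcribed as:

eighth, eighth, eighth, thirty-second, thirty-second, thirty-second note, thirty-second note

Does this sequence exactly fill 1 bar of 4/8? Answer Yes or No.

Yes

One bar of 4/8 = 16 thirty-second notes.
In thirty-second notes: eighth = 4; eighth = 4; eighth = 4; thirty-second = 1; thirty-second = 1; thirty-second note = 1; thirty-second note = 1.
Sum: 4 + 4 + 4 + 1 + 1 + 1 + 1 = 16.
16 equals 16, so the answer is Yes.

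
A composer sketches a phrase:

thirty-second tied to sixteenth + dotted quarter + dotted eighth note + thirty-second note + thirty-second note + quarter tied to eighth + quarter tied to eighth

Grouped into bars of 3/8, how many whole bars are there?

One bar of 3/8 = 12 thirty-second notes.
Convert each value to thirty-second notes: thirty-second tied to sixteenth (thirty-second + sixteenth) = 3; dotted quarter = 12; dotted eighth note = 6; thirty-second note = 1; thirty-second note = 1; quarter tied to eighth (quarter + eighth) = 12; quarter tied to eighth (quarter + eighth) = 12.
Sum: 3 + 12 + 6 + 1 + 1 + 12 + 12 = 47.
47 ÷ 12 = 3 complete bars with 11 left over.

3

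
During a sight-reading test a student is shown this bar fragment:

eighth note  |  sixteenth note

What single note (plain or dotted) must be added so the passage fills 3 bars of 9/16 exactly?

dotted whole note

3 bars of 9/16 = 27 sixteenth notes.
Working in sixteenth notes: eighth note = 2; sixteenth note = 1.
Adding: 2 + 1 = 3.
Remaining: 27 − 3 = 24 sixteenth notes, which is a dotted whole note.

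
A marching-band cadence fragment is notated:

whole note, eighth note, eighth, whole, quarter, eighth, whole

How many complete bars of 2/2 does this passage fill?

3

One bar of 2/2 = 8 eighth notes.
Working in eighth notes: whole note = 8; eighth note = 1; eighth = 1; whole = 8; quarter = 2; eighth = 1; whole = 8.
Total: 8 + 1 + 1 + 8 + 2 + 1 + 8 = 29.
29 ÷ 8 = 3 complete bars with 5 left over.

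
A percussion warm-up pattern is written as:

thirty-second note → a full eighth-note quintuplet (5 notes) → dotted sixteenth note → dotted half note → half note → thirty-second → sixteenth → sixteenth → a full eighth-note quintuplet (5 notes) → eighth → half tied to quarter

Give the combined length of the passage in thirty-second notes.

Express everything in thirty-second notes: thirty-second note = 1; a full eighth-note quintuplet (5 notes) (five quintuplet eighths span one half) = 16; dotted sixteenth note = 3; dotted half note = 24; half note = 16; thirty-second = 1; sixteenth = 2; sixteenth = 2; a full eighth-note quintuplet (5 notes) (five quintuplet eighths span one half) = 16; eighth = 4; half tied to quarter (half + quarter) = 24.
Total: 1 + 16 + 3 + 24 + 16 + 1 + 2 + 2 + 16 + 4 + 24 = 109 thirty-second notes.

109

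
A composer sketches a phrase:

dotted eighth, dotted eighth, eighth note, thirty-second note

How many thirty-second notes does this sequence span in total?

17

In thirty-second notes: dotted eighth = 6; dotted eighth = 6; eighth note = 4; thirty-second note = 1.
Sum: 6 + 6 + 4 + 1 = 17 thirty-second notes.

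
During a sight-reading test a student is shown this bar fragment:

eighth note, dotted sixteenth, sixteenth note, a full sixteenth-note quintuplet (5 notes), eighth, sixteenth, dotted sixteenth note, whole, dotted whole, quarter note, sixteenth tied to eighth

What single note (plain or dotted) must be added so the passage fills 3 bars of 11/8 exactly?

dotted quarter note

3 bars of 11/8 = 132 thirty-second notes.
Express everything in thirty-second notes: eighth note = 4; dotted sixteenth = 3; sixteenth note = 2; a full sixteenth-note quintuplet (5 notes) (five quintuplet sixteenths span one quarter) = 8; eighth = 4; sixteenth = 2; dotted sixteenth note = 3; whole = 32; dotted whole = 48; quarter note = 8; sixteenth tied to eighth (sixteenth + eighth) = 6.
Altogether 4 + 3 + 2 + 8 + 4 + 2 + 3 + 32 + 48 + 8 + 6 = 120.
Remaining: 132 − 120 = 12 thirty-second notes, which is a dotted quarter note.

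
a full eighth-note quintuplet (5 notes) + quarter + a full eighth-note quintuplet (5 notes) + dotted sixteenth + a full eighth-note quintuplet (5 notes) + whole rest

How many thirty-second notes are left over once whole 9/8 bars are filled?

19

One bar of 9/8 = 36 thirty-second notes.
Express everything in thirty-second notes: a full eighth-note quintuplet (5 notes) (five quintuplet eighths span one half) = 16; quarter = 8; a full eighth-note quintuplet (5 notes) (five quintuplet eighths span one half) = 16; dotted sixteenth = 3; a full eighth-note quintuplet (5 notes) (five quintuplet eighths span one half) = 16; whole rest = 32.
Sum: 16 + 8 + 16 + 3 + 16 + 32 = 91.
91 ÷ 36 = 2 complete bars with 19 thirty-second notes remaining.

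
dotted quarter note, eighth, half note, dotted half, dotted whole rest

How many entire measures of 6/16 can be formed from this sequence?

8

One bar of 6/16 = 3 eighth notes.
In eighth notes: dotted quarter note = 3; eighth = 1; half note = 4; dotted half = 6; dotted whole rest = 12.
Altogether 3 + 1 + 4 + 6 + 12 = 26.
26 ÷ 3 = 8 complete bars with 2 left over.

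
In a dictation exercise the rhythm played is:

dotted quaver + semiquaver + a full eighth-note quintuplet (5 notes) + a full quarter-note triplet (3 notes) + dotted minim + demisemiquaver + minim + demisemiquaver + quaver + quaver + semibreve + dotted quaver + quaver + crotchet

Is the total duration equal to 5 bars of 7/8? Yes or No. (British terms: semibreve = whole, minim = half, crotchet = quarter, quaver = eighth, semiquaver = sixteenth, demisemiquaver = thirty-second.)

One bar of 7/8 = 28 thirty-second notes, so 5 bars = 140.
Working in thirty-second notes: dotted quaver = 6; semiquaver = 2; a full eighth-note quintuplet (5 notes) (five quintuplet eighths span one half) = 16; a full quarter-note triplet (3 notes) (three triplet quarters span one half) = 16; dotted minim = 24; demisemiquaver = 1; minim = 16; demisemiquaver = 1; quaver = 4; quaver = 4; semibreve = 32; dotted quaver = 6; quaver = 4; crotchet = 8.
Total: 6 + 2 + 16 + 16 + 24 + 1 + 16 + 1 + 4 + 4 + 32 + 6 + 4 + 8 = 140.
140 equals 140, so the answer is Yes.

Yes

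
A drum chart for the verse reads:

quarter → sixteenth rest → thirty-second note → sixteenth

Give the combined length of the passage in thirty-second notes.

13

Working in thirty-second notes: quarter = 8; sixteenth rest = 2; thirty-second note = 1; sixteenth = 2.
Altogether 8 + 2 + 1 + 2 = 13 thirty-second notes.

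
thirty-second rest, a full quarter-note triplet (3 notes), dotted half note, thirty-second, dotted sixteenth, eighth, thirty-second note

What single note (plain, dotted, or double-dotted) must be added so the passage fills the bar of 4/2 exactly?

double-dotted quarter note

The bar of 4/2 = 64 thirty-second notes.
Express everything in thirty-second notes: thirty-second rest = 1; a full quarter-note triplet (3 notes) (three triplet quarters span one half) = 16; dotted half note = 24; thirty-second = 1; dotted sixteenth = 3; eighth = 4; thirty-second note = 1.
Total: 1 + 16 + 24 + 1 + 3 + 4 + 1 = 50.
Remaining: 64 − 50 = 14 thirty-second notes, which is a double-dotted quarter note.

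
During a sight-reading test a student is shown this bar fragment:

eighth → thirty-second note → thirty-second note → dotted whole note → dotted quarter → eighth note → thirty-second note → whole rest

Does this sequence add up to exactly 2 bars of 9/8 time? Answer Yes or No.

One bar of 9/8 = 36 thirty-second notes, so 2 bars = 72.
Each duration in thirty-second notes: eighth = 4; thirty-second note = 1; thirty-second note = 1; dotted whole note = 48; dotted quarter = 12; eighth note = 4; thirty-second note = 1; whole rest = 32.
Total: 4 + 1 + 1 + 48 + 12 + 4 + 1 + 32 = 103.
103 exceeds 72, so the answer is No.

No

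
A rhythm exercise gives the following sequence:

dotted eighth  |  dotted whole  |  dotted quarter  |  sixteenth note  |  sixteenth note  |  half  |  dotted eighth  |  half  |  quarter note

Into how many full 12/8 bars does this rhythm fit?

One bar of 12/8 = 24 sixteenth notes.
Convert each value to sixteenth notes: dotted eighth = 3; dotted whole = 24; dotted quarter = 6; sixteenth note = 1; sixteenth note = 1; half = 8; dotted eighth = 3; half = 8; quarter note = 4.
Total: 3 + 24 + 6 + 1 + 1 + 8 + 3 + 8 + 4 = 58.
58 ÷ 24 = 2 complete bars with 10 left over.

2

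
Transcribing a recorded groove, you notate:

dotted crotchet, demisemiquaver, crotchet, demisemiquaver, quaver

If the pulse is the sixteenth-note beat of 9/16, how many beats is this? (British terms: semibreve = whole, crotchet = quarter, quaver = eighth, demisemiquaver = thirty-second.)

One sixteenth-note beat = 2 thirty-second notes.
Each duration in thirty-second notes: dotted crotchet = 12; demisemiquaver = 1; crotchet = 8; demisemiquaver = 1; quaver = 4.
Sum: 12 + 1 + 8 + 1 + 4 = 26.
26 ÷ 2 = 13 beats.

13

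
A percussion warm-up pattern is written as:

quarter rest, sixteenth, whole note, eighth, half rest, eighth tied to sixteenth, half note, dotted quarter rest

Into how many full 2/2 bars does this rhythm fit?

One bar of 2/2 = 16 sixteenth notes.
Convert each value to sixteenth notes: quarter rest = 4; sixteenth = 1; whole note = 16; eighth = 2; half rest = 8; eighth tied to sixteenth (eighth + sixteenth) = 3; half note = 8; dotted quarter rest = 6.
Adding: 4 + 1 + 16 + 2 + 8 + 3 + 8 + 6 = 48.
48 ÷ 16 = 3 complete bars with 0 left over.

3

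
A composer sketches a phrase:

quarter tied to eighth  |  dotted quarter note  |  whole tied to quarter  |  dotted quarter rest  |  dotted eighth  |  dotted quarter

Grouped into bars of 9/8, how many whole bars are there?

One bar of 9/8 = 18 sixteenth notes.
Convert each value to sixteenth notes: quarter tied to eighth (quarter + eighth) = 6; dotted quarter note = 6; whole tied to quarter (whole + quarter) = 20; dotted quarter rest = 6; dotted eighth = 3; dotted quarter = 6.
Altogether 6 + 6 + 20 + 6 + 3 + 6 = 47.
47 ÷ 18 = 2 complete bars with 11 left over.

2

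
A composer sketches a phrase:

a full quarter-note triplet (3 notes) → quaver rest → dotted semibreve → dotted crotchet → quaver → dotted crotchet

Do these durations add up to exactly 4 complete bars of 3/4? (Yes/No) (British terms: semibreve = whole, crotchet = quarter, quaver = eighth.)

One bar of 3/4 = 6 eighth notes, so 4 bars = 24.
Each duration in eighth notes: a full quarter-note triplet (3 notes) (three triplet quarters span one half) = 4; quaver rest = 1; dotted semibreve = 12; dotted crotchet = 3; quaver = 1; dotted crotchet = 3.
Total: 4 + 1 + 12 + 3 + 1 + 3 = 24.
24 equals 24, so the answer is Yes.

Yes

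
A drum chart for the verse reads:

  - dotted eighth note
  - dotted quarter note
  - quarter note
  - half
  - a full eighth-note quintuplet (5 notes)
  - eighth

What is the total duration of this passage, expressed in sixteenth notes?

31

Express everything in sixteenth notes: dotted eighth note = 3; dotted quarter note = 6; quarter note = 4; half = 8; a full eighth-note quintuplet (5 notes) (five quintuplet eighths span one half) = 8; eighth = 2.
Altogether 3 + 6 + 4 + 8 + 8 + 2 = 31 sixteenth notes.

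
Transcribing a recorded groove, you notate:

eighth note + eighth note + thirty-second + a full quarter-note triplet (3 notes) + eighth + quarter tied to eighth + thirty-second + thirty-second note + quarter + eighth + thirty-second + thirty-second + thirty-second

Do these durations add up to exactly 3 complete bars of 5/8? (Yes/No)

One bar of 5/8 = 20 thirty-second notes, so 3 bars = 60.
Each duration in thirty-second notes: eighth note = 4; eighth note = 4; thirty-second = 1; a full quarter-note triplet (3 notes) (three triplet quarters span one half) = 16; eighth = 4; quarter tied to eighth (quarter + eighth) = 12; thirty-second = 1; thirty-second note = 1; quarter = 8; eighth = 4; thirty-second = 1; thirty-second = 1; thirty-second = 1.
Total: 4 + 4 + 1 + 16 + 4 + 12 + 1 + 1 + 8 + 4 + 1 + 1 + 1 = 58.
58 falls short of 60, so the answer is No.

No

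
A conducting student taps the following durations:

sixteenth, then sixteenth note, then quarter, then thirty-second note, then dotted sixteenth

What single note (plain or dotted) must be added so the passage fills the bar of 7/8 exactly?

The bar of 7/8 = 28 thirty-second notes.
Each duration in thirty-second notes: sixteenth = 2; sixteenth note = 2; quarter = 8; thirty-second note = 1; dotted sixteenth = 3.
Altogether 2 + 2 + 8 + 1 + 3 = 16.
Remaining: 28 − 16 = 12 thirty-second notes, which is a dotted quarter note.

dotted quarter note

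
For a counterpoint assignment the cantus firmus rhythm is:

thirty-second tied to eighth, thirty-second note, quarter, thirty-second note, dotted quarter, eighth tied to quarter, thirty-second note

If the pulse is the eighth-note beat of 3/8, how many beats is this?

One eighth-note beat = 4 thirty-second notes.
Express everything in thirty-second notes: thirty-second tied to eighth (thirty-second + eighth) = 5; thirty-second note = 1; quarter = 8; thirty-second note = 1; dotted quarter = 12; eighth tied to quarter (eighth + quarter) = 12; thirty-second note = 1.
Sum: 5 + 1 + 8 + 1 + 12 + 12 + 1 = 40.
40 ÷ 4 = 10 beats.

10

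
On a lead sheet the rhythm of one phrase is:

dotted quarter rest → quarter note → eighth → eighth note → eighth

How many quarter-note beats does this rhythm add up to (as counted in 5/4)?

4

One quarter-note beat = 2 eighth notes.
Each duration in eighth notes: dotted quarter rest = 3; quarter note = 2; eighth = 1; eighth note = 1; eighth = 1.
Adding: 3 + 2 + 1 + 1 + 1 = 8.
8 ÷ 2 = 4 beats.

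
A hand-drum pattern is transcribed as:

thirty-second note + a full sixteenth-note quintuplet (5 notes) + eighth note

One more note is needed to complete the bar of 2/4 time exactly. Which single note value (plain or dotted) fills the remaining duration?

dotted sixteenth note

The bar of 2/4 = 16 thirty-second notes.
Each duration in thirty-second notes: thirty-second note = 1; a full sixteenth-note quintuplet (5 notes) (five quintuplet sixteenths span one quarter) = 8; eighth note = 4.
Total: 1 + 8 + 4 = 13.
Remaining: 16 − 13 = 3 thirty-second notes, which is a dotted sixteenth note.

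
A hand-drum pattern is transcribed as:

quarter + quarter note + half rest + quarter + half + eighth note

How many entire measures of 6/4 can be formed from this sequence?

One bar of 6/4 = 12 eighth notes.
In eighth notes: quarter = 2; quarter note = 2; half rest = 4; quarter = 2; half = 4; eighth note = 1.
Adding: 2 + 2 + 4 + 2 + 4 + 1 = 15.
15 ÷ 12 = 1 complete bar with 3 left over.

1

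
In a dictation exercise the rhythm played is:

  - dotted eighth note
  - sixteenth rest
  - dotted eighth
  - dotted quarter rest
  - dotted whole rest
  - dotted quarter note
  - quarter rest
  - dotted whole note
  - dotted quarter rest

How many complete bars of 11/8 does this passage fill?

3

One bar of 11/8 = 22 sixteenth notes.
Working in sixteenth notes: dotted eighth note = 3; sixteenth rest = 1; dotted eighth = 3; dotted quarter rest = 6; dotted whole rest = 24; dotted quarter note = 6; quarter rest = 4; dotted whole note = 24; dotted quarter rest = 6.
Total: 3 + 1 + 3 + 6 + 24 + 6 + 4 + 24 + 6 = 77.
77 ÷ 22 = 3 complete bars with 11 left over.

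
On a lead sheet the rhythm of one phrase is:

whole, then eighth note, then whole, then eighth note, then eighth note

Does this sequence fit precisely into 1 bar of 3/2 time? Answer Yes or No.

One bar of 3/2 = 12 eighth notes.
Working in eighth notes: whole = 8; eighth note = 1; whole = 8; eighth note = 1; eighth note = 1.
Adding: 8 + 1 + 8 + 1 + 1 = 19.
19 exceeds 12, so the answer is No.

No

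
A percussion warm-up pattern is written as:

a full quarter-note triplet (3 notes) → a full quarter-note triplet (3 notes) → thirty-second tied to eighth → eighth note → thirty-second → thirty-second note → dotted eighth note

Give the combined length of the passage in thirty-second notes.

49

Express everything in thirty-second notes: a full quarter-note triplet (3 notes) (three triplet quarters span one half) = 16; a full quarter-note triplet (3 notes) (three triplet quarters span one half) = 16; thirty-second tied to eighth (thirty-second + eighth) = 5; eighth note = 4; thirty-second = 1; thirty-second note = 1; dotted eighth note = 6.
Altogether 16 + 16 + 5 + 4 + 1 + 1 + 6 = 49 thirty-second notes.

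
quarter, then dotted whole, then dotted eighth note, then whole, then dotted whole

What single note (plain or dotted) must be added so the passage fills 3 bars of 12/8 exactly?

sixteenth note

3 bars of 12/8 = 72 sixteenth notes.
Working in sixteenth notes: quarter = 4; dotted whole = 24; dotted eighth note = 3; whole = 16; dotted whole = 24.
Adding: 4 + 24 + 3 + 16 + 24 = 71.
Remaining: 72 − 71 = 1 sixteenth note, which is a sixteenth note.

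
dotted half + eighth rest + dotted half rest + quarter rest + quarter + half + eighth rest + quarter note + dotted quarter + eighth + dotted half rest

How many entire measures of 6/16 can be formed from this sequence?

One bar of 6/16 = 3 eighth notes.
In eighth notes: dotted half = 6; eighth rest = 1; dotted half rest = 6; quarter rest = 2; quarter = 2; half = 4; eighth rest = 1; quarter note = 2; dotted quarter = 3; eighth = 1; dotted half rest = 6.
Adding: 6 + 1 + 6 + 2 + 2 + 4 + 1 + 2 + 3 + 1 + 6 = 34.
34 ÷ 3 = 11 complete bars with 1 left over.

11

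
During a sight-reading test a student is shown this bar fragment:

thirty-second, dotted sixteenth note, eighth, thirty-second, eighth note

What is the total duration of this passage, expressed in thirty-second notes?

In thirty-second notes: thirty-second = 1; dotted sixteenth note = 3; eighth = 4; thirty-second = 1; eighth note = 4.
Altogether 1 + 3 + 4 + 1 + 4 = 13 thirty-second notes.

13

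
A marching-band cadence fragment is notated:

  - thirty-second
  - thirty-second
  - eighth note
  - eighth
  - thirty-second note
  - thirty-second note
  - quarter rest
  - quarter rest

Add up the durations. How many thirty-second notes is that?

Convert each value to thirty-second notes: thirty-second = 1; thirty-second = 1; eighth note = 4; eighth = 4; thirty-second note = 1; thirty-second note = 1; quarter rest = 8; quarter rest = 8.
Sum: 1 + 1 + 4 + 4 + 1 + 1 + 8 + 8 = 28 thirty-second notes.

28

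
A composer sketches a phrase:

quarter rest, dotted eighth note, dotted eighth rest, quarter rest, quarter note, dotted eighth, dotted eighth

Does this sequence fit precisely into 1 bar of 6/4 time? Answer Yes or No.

Yes

One bar of 6/4 = 24 sixteenth notes.
Working in sixteenth notes: quarter rest = 4; dotted eighth note = 3; dotted eighth rest = 3; quarter rest = 4; quarter note = 4; dotted eighth = 3; dotted eighth = 3.
Adding: 4 + 3 + 3 + 4 + 4 + 3 + 3 = 24.
24 equals 24, so the answer is Yes.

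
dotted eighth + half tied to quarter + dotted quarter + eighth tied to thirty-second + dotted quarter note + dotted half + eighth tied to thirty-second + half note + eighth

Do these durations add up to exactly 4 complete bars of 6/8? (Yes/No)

No

One bar of 6/8 = 24 thirty-second notes, so 4 bars = 96.
Working in thirty-second notes: dotted eighth = 6; half tied to quarter (half + quarter) = 24; dotted quarter = 12; eighth tied to thirty-second (eighth + thirty-second) = 5; dotted quarter note = 12; dotted half = 24; eighth tied to thirty-second (eighth + thirty-second) = 5; half note = 16; eighth = 4.
Adding: 6 + 24 + 12 + 5 + 12 + 24 + 5 + 16 + 4 = 108.
108 exceeds 96, so the answer is No.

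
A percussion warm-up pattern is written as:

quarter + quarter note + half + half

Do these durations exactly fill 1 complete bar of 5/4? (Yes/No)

One bar of 5/4 = 5 quarter notes.
In quarter notes: quarter = 1; quarter note = 1; half = 2; half = 2.
Sum: 1 + 1 + 2 + 2 = 6.
6 exceeds 5, so the answer is No.

No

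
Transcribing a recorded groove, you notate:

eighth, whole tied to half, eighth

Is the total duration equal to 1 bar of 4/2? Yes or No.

One bar of 4/2 = 16 eighth notes.
Each duration in eighth notes: eighth = 1; whole tied to half (whole + half) = 12; eighth = 1.
Total: 1 + 12 + 1 = 14.
14 falls short of 16, so the answer is No.

No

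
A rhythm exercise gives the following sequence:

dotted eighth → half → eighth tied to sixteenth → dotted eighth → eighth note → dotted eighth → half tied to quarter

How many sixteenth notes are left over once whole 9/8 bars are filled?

One bar of 9/8 = 18 sixteenth notes.
Convert each value to sixteenth notes: dotted eighth = 3; half = 8; eighth tied to sixteenth (eighth + sixteenth) = 3; dotted eighth = 3; eighth note = 2; dotted eighth = 3; half tied to quarter (half + quarter) = 12.
Adding: 3 + 8 + 3 + 3 + 2 + 3 + 12 = 34.
34 ÷ 18 = 1 complete bar with 16 sixteenth notes remaining.

16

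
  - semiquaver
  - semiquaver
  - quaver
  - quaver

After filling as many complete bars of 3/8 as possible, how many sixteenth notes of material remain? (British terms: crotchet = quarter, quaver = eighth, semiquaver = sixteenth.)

One bar of 3/8 = 6 sixteenth notes.
Convert each value to sixteenth notes: semiquaver = 1; semiquaver = 1; quaver = 2; quaver = 2.
Total: 1 + 1 + 2 + 2 = 6.
6 ÷ 6 = 1 complete bar with 0 sixteenth notes remaining.

0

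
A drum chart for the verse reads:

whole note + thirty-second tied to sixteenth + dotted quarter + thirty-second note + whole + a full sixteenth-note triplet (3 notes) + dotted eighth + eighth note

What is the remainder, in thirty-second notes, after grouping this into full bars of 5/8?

One bar of 5/8 = 20 thirty-second notes.
Express everything in thirty-second notes: whole note = 32; thirty-second tied to sixteenth (thirty-second + sixteenth) = 3; dotted quarter = 12; thirty-second note = 1; whole = 32; a full sixteenth-note triplet (3 notes) (three triplet sixteenths span one eighth) = 4; dotted eighth = 6; eighth note = 4.
Altogether 32 + 3 + 12 + 1 + 32 + 4 + 6 + 4 = 94.
94 ÷ 20 = 4 complete bars with 14 thirty-second notes remaining.

14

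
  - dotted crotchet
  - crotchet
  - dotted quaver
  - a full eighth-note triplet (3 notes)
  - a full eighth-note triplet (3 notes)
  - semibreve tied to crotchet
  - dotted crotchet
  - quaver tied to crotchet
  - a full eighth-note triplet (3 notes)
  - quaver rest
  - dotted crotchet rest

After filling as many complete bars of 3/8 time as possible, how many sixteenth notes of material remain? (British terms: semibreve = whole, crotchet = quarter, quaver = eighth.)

One bar of 3/8 = 6 sixteenth notes.
Working in sixteenth notes: dotted crotchet = 6; crotchet = 4; dotted quaver = 3; a full eighth-note triplet (3 notes) (three triplet eighths span one quarter) = 4; a full eighth-note triplet (3 notes) (three triplet eighths span one quarter) = 4; semibreve tied to crotchet (semibreve + crotchet) = 20; dotted crotchet = 6; quaver tied to crotchet (quaver + crotchet) = 6; a full eighth-note triplet (3 notes) (three triplet eighths span one quarter) = 4; quaver rest = 2; dotted crotchet rest = 6.
Total: 6 + 4 + 3 + 4 + 4 + 20 + 6 + 6 + 4 + 2 + 6 = 65.
65 ÷ 6 = 10 complete bars with 5 sixteenth notes remaining.

5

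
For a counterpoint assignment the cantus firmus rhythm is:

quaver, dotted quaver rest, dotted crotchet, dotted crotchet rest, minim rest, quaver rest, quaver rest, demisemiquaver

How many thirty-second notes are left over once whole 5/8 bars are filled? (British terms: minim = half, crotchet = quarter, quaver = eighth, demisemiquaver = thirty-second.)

19

One bar of 5/8 = 20 thirty-second notes.
Working in thirty-second notes: quaver = 4; dotted quaver rest = 6; dotted crotchet = 12; dotted crotchet rest = 12; minim rest = 16; quaver rest = 4; quaver rest = 4; demisemiquaver = 1.
Altogether 4 + 6 + 12 + 12 + 16 + 4 + 4 + 1 = 59.
59 ÷ 20 = 2 complete bars with 19 thirty-second notes remaining.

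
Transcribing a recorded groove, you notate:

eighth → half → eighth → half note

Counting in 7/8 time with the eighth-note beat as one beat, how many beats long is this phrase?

10

One eighth-note beat = 2 sixteenth notes.
Each duration in sixteenth notes: eighth = 2; half = 8; eighth = 2; half note = 8.
Sum: 2 + 8 + 2 + 8 = 20.
20 ÷ 2 = 10 beats.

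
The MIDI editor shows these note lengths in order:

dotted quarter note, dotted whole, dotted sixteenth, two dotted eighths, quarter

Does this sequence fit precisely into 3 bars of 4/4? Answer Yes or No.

No

One bar of 4/4 = 32 thirty-second notes, so 3 bars = 96.
Express everything in thirty-second notes: dotted quarter note = 12; dotted whole = 48; dotted sixteenth = 3; dotted eighth = 6; dotted eighth = 6; quarter = 8.
Adding: 12 + 48 + 3 + 6 + 6 + 8 = 83.
83 falls short of 96, so the answer is No.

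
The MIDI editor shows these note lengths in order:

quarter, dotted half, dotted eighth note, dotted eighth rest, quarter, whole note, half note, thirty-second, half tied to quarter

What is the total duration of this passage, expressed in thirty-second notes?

125

Each duration in thirty-second notes: quarter = 8; dotted half = 24; dotted eighth note = 6; dotted eighth rest = 6; quarter = 8; whole note = 32; half note = 16; thirty-second = 1; half tied to quarter (half + quarter) = 24.
Sum: 8 + 24 + 6 + 6 + 8 + 32 + 16 + 1 + 24 = 125 thirty-second notes.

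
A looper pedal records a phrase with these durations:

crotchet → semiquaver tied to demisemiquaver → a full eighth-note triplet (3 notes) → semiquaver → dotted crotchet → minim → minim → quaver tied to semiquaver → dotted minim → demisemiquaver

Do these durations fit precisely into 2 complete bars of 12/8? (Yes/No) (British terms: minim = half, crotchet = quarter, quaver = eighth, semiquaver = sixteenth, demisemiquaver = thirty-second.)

One bar of 12/8 = 48 thirty-second notes, so 2 bars = 96.
Each duration in thirty-second notes: crotchet = 8; semiquaver tied to demisemiquaver (semiquaver + demisemiquaver) = 3; a full eighth-note triplet (3 notes) (three triplet eighths span one quarter) = 8; semiquaver = 2; dotted crotchet = 12; minim = 16; minim = 16; quaver tied to semiquaver (quaver + semiquaver) = 6; dotted minim = 24; demisemiquaver = 1.
Total: 8 + 3 + 8 + 2 + 12 + 16 + 16 + 6 + 24 + 1 = 96.
96 equals 96, so the answer is Yes.

Yes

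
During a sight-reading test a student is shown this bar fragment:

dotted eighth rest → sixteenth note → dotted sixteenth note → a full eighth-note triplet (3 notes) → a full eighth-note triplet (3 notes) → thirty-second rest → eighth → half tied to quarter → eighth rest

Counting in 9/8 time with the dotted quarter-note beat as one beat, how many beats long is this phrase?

One dotted quarter-note beat = 12 thirty-second notes.
Convert each value to thirty-second notes: dotted eighth rest = 6; sixteenth note = 2; dotted sixteenth note = 3; a full eighth-note triplet (3 notes) (three triplet eighths span one quarter) = 8; a full eighth-note triplet (3 notes) (three triplet eighths span one quarter) = 8; thirty-second rest = 1; eighth = 4; half tied to quarter (half + quarter) = 24; eighth rest = 4.
Total: 6 + 2 + 3 + 8 + 8 + 1 + 4 + 24 + 4 = 60.
60 ÷ 12 = 5 beats.

5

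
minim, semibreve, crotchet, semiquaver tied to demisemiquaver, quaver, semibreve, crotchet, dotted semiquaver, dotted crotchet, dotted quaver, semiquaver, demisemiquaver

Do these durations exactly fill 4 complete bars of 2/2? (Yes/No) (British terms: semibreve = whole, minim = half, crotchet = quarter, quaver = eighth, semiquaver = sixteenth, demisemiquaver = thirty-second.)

One bar of 2/2 = 32 thirty-second notes, so 4 bars = 128.
Each duration in thirty-second notes: minim = 16; semibreve = 32; crotchet = 8; semiquaver tied to demisemiquaver (semiquaver + demisemiquaver) = 3; quaver = 4; semibreve = 32; crotchet = 8; dotted semiquaver = 3; dotted crotchet = 12; dotted quaver = 6; semiquaver = 2; demisemiquaver = 1.
Sum: 16 + 32 + 8 + 3 + 4 + 32 + 8 + 3 + 12 + 6 + 2 + 1 = 127.
127 falls short of 128, so the answer is No.

No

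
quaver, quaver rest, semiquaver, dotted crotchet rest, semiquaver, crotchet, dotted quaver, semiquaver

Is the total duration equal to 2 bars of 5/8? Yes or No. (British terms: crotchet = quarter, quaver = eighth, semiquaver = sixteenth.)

Yes

One bar of 5/8 = 10 sixteenth notes, so 2 bars = 20.
Convert each value to sixteenth notes: quaver = 2; quaver rest = 2; semiquaver = 1; dotted crotchet rest = 6; semiquaver = 1; crotchet = 4; dotted quaver = 3; semiquaver = 1.
Altogether 2 + 2 + 1 + 6 + 1 + 4 + 3 + 1 = 20.
20 equals 20, so the answer is Yes.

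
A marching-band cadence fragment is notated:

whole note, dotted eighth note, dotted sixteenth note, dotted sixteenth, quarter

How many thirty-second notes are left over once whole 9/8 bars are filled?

One bar of 9/8 = 36 thirty-second notes.
In thirty-second notes: whole note = 32; dotted eighth note = 6; dotted sixteenth note = 3; dotted sixteenth = 3; quarter = 8.
Sum: 32 + 6 + 3 + 3 + 8 = 52.
52 ÷ 36 = 1 complete bar with 16 thirty-second notes remaining.

16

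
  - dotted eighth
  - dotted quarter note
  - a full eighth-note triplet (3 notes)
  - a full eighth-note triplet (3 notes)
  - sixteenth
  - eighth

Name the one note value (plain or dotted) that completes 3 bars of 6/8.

3 bars of 6/8 = 36 sixteenth notes.
Convert each value to sixteenth notes: dotted eighth = 3; dotted quarter note = 6; a full eighth-note triplet (3 notes) (three triplet eighths span one quarter) = 4; a full eighth-note triplet (3 notes) (three triplet eighths span one quarter) = 4; sixteenth = 1; eighth = 2.
Altogether 3 + 6 + 4 + 4 + 1 + 2 = 20.
Remaining: 36 − 20 = 16 sixteenth notes, which is a whole note.

whole note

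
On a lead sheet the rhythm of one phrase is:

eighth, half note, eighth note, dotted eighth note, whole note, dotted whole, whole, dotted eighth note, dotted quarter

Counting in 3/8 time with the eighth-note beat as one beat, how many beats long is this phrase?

One eighth-note beat = 2 sixteenth notes.
In sixteenth notes: eighth = 2; half note = 8; eighth note = 2; dotted eighth note = 3; whole note = 16; dotted whole = 24; whole = 16; dotted eighth note = 3; dotted quarter = 6.
Adding: 2 + 8 + 2 + 3 + 16 + 24 + 16 + 3 + 6 = 80.
80 ÷ 2 = 40 beats.

40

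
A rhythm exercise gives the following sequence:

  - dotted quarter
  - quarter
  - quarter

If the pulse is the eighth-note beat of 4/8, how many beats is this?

7

One eighth-note beat = 2 sixteenth notes.
Express everything in sixteenth notes: dotted quarter = 6; quarter = 4; quarter = 4.
Total: 6 + 4 + 4 = 14.
14 ÷ 2 = 7 beats.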